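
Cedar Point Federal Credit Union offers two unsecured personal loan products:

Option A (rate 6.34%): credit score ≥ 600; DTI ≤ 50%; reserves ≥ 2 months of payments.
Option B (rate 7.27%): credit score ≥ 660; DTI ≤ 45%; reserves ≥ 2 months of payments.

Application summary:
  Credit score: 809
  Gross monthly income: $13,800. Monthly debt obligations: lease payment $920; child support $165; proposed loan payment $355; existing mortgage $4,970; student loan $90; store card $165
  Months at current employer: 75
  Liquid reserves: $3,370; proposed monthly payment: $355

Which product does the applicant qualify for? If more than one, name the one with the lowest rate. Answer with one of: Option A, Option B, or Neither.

Total debts = (920 + 165 + 355 + 4,970 + 90 + 165) = 6,665; DTI = 6,665/13,800 = 48.3%.
Reserves = 3,370/355 = 9.5 months.
Option A: score 809 ≥ 600; DTI 48.3% ≤ 50%; reserves 9.5 ≥ 2 mo → qualifies.
Option B: score 809 ≥ 660; DTI 48.3% > 45%; reserves 9.5 ≥ 2 mo → does not qualify.

Option A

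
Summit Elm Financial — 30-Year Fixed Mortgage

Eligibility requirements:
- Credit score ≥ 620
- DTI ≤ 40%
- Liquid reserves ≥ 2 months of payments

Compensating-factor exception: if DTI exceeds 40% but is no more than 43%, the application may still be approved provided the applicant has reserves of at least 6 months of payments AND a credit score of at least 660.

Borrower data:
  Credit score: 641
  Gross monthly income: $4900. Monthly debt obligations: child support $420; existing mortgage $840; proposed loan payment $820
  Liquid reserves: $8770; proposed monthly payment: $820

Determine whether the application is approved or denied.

Denied

Credit score 641 ≥ 620 (meets base)
Total debts = (420 + 840 + 820) = 2,080. DTI: 2,080 ÷ 4,900 = 42.4%, over the 40% base limit.
Reserves: 8,770 ÷ 820 = 10.7 months (meets 2-month minimum)
DTI 42.4% is within the 40%–43% exception band; checking compensating factors.
Override check — reserves: 10.7 mo (ok); score: 641 (below 660).
Compensating-factor requirement not fully met.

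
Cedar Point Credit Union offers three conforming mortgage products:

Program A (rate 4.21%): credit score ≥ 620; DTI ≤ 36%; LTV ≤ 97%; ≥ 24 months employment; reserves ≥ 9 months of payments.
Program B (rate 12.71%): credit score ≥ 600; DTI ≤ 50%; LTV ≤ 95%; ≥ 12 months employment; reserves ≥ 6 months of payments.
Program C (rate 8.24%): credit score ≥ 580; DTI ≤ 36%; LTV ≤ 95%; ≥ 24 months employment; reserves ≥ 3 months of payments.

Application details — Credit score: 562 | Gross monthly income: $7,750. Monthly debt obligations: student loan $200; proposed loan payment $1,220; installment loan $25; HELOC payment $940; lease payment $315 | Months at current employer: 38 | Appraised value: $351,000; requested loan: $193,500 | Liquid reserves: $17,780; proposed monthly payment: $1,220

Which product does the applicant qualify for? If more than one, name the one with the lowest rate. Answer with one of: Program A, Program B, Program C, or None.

Total debts = (200 + 1,220 + 25 + 940 + 315) = 2,700; DTI = 2,700/7,750 = 34.8%.
LTV = 193,500/351,000 = 55.1%.
Reserves = 17,780/1,220 = 14.6 months.
Program A: score 562 < 620; DTI 34.8% ≤ 36%; LTV 55.1% ≤ 97%; employment 38 ≥ 24 mo; reserves 14.6 ≥ 9 mo → does not qualify.
Program B: score 562 < 600; DTI 34.8% ≤ 50%; LTV 55.1% ≤ 95%; employment 38 ≥ 12 mo; reserves 14.6 ≥ 6 mo → does not qualify.
Program C: score 562 < 580; DTI 34.8% ≤ 36%; LTV 55.1% ≤ 95%; employment 38 ≥ 24 mo; reserves 14.6 ≥ 3 mo → does not qualify.

None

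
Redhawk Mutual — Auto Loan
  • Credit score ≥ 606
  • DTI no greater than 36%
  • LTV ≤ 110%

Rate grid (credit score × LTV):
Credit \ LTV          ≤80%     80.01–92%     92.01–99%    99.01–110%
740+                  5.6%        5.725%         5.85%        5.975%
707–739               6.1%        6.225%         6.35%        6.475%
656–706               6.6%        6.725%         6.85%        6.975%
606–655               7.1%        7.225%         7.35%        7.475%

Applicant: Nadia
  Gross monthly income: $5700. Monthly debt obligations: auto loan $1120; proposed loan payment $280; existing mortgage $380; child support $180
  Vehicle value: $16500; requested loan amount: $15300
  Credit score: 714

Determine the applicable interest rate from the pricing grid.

Credit score 714 ≥ 606; Total monthly debts = (1,120 + 280 + 380 + 180) = 1,960. DTI = 1,960/5,700 = 34.4% ≤ 36%
Loan-to-value = 15,300/16,500 = 92.7% — pass (110% max)
Credit 714 → row 707–739; LTV 92.7% → column 92.01–99%. Grid cell → 6.35%.

6.35%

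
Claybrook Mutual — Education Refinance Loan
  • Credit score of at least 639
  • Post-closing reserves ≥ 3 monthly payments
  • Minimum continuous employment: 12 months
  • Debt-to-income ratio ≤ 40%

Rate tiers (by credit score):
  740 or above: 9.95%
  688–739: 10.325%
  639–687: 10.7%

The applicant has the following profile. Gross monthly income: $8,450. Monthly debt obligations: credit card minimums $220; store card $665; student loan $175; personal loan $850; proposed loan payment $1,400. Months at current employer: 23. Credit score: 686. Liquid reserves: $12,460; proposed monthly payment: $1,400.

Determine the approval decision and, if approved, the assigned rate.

Approved at 10.7%

Credit score 686 ≥ 639 (meets minimum)
Employment 23 ≥ 12 months
Reserves = 12,460/1,400 = 8.9 months ≥ 3
Total monthly debts = (220 + 665 + 175 + 850 + 1,400) = 3,310. DTI = 3,310/8,450 = 39.2% ≤ 40%
All requirements met. Score 686 falls in the 639–687 tier → 10.7%.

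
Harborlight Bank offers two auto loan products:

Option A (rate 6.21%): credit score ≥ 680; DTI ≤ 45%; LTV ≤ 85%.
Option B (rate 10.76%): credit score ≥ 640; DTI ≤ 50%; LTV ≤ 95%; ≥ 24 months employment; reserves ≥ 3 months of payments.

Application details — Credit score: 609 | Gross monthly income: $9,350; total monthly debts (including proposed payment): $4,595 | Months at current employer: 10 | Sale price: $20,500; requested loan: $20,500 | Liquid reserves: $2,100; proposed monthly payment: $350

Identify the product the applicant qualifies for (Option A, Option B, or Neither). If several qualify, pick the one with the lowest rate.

Neither

DTI = 4,595/9,350 = 49.1%.
LTV = 20,500/20,500 = 100%.
Reserves = 2,100/350 = 6.0 months.
Option A: score 609 < 680; DTI 49.1% > 45%; LTV 100% > 85% → does not qualify.
Option B: score 609 < 640; DTI 49.1% ≤ 50%; LTV 100% > 95%; employment 10 < 24 mo; reserves 6.0 ≥ 3 mo → does not qualify.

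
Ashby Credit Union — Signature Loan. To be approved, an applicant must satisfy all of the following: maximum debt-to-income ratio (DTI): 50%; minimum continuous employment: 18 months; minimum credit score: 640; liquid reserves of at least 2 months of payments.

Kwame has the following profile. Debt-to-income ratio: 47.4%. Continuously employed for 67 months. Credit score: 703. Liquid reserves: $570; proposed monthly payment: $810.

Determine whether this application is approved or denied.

Denied

Debt-to-income 47.4% vs 50% cap — pass
Employment 67 ≥ 18 months
Credit score 703 ≥ 640 (meets)
Liquid reserves cover 570/810 = 0.7 months — < 2 required
Fails on reserves.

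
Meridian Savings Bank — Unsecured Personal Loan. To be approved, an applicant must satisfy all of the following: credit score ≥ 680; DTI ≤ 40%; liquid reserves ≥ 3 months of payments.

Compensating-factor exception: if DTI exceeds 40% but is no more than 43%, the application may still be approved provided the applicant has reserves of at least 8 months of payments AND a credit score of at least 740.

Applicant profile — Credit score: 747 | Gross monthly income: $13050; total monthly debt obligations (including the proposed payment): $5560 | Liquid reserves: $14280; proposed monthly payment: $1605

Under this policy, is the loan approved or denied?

Approved

Credit score 747 ≥ 680 (meets base)
DTI: 5,560 ÷ 13,050 = 42.6%, over the 40% base limit.
Reserves: 14,280 ÷ 1,605 = 8.9 months (meets 3-month minimum)
42.6% falls in the override range (40%–43%), so the compensating-factor test applies.
Reserves 8.9 ≥ 8 months; credit score 747 ≥ 740.
Both compensating conditions met → exception applies.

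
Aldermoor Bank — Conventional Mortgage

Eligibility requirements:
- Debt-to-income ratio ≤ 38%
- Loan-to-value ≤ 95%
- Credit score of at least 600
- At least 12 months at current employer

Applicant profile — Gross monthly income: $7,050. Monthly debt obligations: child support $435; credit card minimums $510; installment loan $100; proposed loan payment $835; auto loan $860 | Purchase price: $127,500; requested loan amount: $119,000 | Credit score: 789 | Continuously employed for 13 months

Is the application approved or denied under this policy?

Denied

Total monthly debts = (435 + 510 + 100 + 835 + 860) = 2,740. DTI: 2,740 ÷ 7,050 = 38.9%, exceeds the 38% cap
Loan-to-value = 119,000/127,500 = 93.3% — pass (95% max)
Credit score 789 ≥ 600 (meets)
Employment 13 ≥ 12 months
Fails on DTI.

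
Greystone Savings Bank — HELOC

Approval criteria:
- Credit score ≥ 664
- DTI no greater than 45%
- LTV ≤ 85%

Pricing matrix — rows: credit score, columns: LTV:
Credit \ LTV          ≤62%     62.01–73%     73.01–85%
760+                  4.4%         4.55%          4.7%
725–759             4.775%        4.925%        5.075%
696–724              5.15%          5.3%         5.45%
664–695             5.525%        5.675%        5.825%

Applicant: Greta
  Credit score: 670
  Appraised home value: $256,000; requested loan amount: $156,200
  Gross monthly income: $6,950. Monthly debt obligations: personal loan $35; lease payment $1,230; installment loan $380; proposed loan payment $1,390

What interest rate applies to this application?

5.525%

Credit score 670 ≥ 664; Total monthly debts = (35 + 1,230 + 380 + 1,390) = 3,035. DTI = 3,035/6,950 = 43.7% ≤ 45%
Loan-to-value = 156,200/256,000 = 61% — pass (85% max)
Score 670 is in the 664–695 band; LTV 61% is in the ≤62% band → 5.525%.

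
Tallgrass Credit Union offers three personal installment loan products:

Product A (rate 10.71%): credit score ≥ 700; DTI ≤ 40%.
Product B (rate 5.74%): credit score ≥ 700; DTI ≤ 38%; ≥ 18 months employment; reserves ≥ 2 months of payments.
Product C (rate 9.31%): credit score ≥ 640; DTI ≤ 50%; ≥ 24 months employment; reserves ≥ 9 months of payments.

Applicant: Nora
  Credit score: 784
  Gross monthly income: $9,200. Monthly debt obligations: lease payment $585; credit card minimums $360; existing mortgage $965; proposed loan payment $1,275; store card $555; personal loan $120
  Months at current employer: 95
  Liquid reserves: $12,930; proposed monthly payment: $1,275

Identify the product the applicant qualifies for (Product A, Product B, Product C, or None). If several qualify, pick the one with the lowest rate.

Product C

Total debts = (585 + 360 + 965 + 1,275 + 555 + 120) = 3,860; DTI = 3,860/9,200 = 42%.
Reserves = 12,930/1,275 = 10.1 months.
Product A: score 784 ≥ 700; DTI 42% > 40% → does not qualify.
Product B: score 784 ≥ 700; DTI 42% > 38%; employment 95 ≥ 18 mo; reserves 10.1 ≥ 2 mo → does not qualify.
Product C: score 784 ≥ 640; DTI 42% ≤ 50%; employment 95 ≥ 24 mo; reserves 10.1 ≥ 9 mo → qualifies.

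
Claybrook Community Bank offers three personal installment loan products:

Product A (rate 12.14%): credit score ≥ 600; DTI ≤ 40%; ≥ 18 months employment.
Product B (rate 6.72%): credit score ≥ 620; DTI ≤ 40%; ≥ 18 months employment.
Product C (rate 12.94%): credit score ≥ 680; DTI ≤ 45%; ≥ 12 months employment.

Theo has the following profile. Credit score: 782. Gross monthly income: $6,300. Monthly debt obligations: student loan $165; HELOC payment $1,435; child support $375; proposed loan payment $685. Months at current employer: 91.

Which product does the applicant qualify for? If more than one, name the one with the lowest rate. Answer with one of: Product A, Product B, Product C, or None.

Product C

Total debts = (165 + 1,435 + 375 + 685) = 2,660; DTI = 2,660/6,300 = 42.2%.
Product A: score 782 ≥ 600; DTI 42.2% > 40%; employment 91 ≥ 18 mo → does not qualify.
Product B: score 782 ≥ 620; DTI 42.2% > 40%; employment 91 ≥ 18 mo → does not qualify.
Product C: score 782 ≥ 680; DTI 42.2% ≤ 45%; employment 91 ≥ 12 mo → qualifies.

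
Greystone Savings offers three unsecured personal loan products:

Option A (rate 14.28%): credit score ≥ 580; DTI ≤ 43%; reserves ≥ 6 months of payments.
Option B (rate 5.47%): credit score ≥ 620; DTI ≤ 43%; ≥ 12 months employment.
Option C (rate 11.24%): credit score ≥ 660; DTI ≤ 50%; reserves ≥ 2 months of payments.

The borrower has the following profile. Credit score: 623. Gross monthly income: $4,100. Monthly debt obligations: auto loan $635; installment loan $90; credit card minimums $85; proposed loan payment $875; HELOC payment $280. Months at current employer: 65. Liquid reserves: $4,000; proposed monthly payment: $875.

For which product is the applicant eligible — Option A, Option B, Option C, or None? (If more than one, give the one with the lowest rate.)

None

Total debts = (635 + 90 + 85 + 875 + 280) = 1,965; DTI = 1,965/4,100 = 47.9%.
Reserves = 4,000/875 = 4.6 months.
Option A: score 623 ≥ 580; DTI 47.9% > 43%; reserves 4.6 < 6 mo → does not qualify.
Option B: score 623 ≥ 620; DTI 47.9% > 43%; employment 65 ≥ 12 mo → does not qualify.
Option C: score 623 < 660; DTI 47.9% ≤ 50%; reserves 4.6 ≥ 2 mo → does not qualify.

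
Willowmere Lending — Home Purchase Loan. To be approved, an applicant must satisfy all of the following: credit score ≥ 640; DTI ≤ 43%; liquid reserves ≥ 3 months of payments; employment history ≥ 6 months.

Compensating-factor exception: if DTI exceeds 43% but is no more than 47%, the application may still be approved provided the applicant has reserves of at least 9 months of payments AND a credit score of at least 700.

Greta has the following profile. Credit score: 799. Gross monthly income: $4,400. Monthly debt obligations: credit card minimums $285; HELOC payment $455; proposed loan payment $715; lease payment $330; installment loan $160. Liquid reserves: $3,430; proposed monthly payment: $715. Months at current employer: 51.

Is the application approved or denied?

Denied

Credit score 799 ≥ 640 (meets base)
Total debts = (285 + 455 + 715 + 330 + 160) = 1,945. DTI = 1,945/4,400 = 44.2% > 43% — standard DTI limit exceeded.
Reserves = 3,430/715 = 4.8 months ≥ 3
Employment 51 ≥ 6 months
44.2% falls in the override range (43%–47%), so the compensating-factor test applies.
Reserves 4.8 < 9 months; credit score 799 ≥ 700.
Override conditions not both satisfied; exception does not apply.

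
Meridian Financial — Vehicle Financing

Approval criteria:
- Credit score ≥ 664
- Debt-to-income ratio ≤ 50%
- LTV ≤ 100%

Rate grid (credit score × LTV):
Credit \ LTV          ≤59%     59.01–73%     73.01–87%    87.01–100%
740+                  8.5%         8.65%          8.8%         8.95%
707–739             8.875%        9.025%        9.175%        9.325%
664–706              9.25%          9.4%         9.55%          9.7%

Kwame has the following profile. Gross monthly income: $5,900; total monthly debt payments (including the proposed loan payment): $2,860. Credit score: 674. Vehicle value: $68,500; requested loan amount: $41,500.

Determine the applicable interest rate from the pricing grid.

9.4%

Credit score 674 ≥ 664; DTI: 2,860 ÷ 5,900 = 48.5%, within the 50% cap
LTV: 41,500 ÷ 68,500 = 60.6%, within 100% cap
Score 674 is in the 664–706 band; LTV 60.6% is in the 59.01–73% band → 9.4%.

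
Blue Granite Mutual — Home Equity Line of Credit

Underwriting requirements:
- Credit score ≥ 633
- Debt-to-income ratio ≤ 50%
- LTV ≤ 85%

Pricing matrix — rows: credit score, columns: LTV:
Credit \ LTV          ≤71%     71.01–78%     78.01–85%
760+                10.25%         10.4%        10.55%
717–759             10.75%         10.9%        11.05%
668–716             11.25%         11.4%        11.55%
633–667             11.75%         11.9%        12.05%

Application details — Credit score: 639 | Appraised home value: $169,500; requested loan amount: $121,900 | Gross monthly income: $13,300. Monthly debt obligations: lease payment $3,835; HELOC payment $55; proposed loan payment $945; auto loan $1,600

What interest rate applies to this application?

Credit score 639 ≥ 633; Total monthly debts = (3,835 + 55 + 945 + 1,600) = 6,435. Debt-to-income = 6,435/13,300 = 48.4% — meets 50% limit
LTV: 121,900 ÷ 169,500 = 71.9%, within 85% cap
Score 639 is in the 633–667 band; LTV 71.9% is in the 71.01–78% band → 11.9%.

11.9%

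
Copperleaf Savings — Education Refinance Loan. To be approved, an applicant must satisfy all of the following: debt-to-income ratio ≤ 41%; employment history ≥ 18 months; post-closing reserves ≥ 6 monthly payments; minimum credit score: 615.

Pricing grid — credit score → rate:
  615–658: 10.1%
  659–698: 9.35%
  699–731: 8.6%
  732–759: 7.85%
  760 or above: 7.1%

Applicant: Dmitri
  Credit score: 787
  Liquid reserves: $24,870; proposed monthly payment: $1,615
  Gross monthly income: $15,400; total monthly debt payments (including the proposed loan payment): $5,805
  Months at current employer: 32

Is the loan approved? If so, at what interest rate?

Approved at 7.1%

Credit score 787 ≥ 615 (meets minimum)
DTI: 5,805 ÷ 15,400 = 37.7%, within the 41% cap
Reserves = 24,870/1,615 = 15.4 months ≥ 6
Employment 32 ≥ 18 months
All requirements met. Score 787 falls in the 760 or above tier → 7.1%.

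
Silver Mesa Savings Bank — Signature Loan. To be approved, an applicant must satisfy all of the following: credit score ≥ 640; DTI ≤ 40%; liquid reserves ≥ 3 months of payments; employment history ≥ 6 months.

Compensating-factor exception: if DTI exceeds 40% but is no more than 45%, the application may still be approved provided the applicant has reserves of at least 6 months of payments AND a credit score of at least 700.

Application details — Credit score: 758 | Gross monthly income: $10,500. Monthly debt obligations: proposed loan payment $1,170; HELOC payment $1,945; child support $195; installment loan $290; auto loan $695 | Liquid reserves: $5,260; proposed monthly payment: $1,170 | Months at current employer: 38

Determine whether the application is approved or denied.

Denied

Credit score 758 ≥ 640 (meets base)
Total debts = (1,170 + 1,945 + 195 + 290 + 695) = 4,295. DTI: 4,295 ÷ 10,500 = 40.9%, over the 40% base limit.
Reserves: 5,260 ÷ 1,170 = 4.5 months (meets 3-month minimum)
Employment 38 ≥ 6 months
40.9% falls in the override range (40%–45%), so the compensating-factor test applies.
Reserves 4.5 < 6 months; credit score 758 ≥ 700.
Compensating-factor requirement not fully met.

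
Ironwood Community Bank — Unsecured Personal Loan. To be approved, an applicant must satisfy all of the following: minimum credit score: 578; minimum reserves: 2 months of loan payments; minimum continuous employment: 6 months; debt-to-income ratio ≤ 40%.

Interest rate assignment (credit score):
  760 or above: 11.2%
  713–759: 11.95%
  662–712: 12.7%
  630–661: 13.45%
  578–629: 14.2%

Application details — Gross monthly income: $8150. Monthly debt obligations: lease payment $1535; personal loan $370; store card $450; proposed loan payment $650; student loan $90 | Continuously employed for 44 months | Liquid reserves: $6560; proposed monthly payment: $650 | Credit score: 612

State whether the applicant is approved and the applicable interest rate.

Approved at 14.2%

Credit score 612 ≥ 578 (meets minimum)
Employment 44 ≥ 6 months
Reserves: 6,560 ÷ 650 = 10.1 months (meets 2-month minimum)
Total monthly debts = (1,535 + 370 + 450 + 650 + 90) = 3,095. DTI: 3,095 ÷ 8,150 = 38%, within the 40% cap
All requirements met. Score 612 falls in the 578–629 tier → 14.2%.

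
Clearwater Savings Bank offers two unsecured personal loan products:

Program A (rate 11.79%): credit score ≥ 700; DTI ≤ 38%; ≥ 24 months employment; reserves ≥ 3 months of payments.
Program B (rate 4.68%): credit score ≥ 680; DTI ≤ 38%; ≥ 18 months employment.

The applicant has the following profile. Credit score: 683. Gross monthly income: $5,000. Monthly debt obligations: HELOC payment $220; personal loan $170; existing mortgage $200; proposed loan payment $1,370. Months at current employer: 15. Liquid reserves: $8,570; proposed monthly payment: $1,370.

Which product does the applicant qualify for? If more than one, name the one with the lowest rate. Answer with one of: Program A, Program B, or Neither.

Neither

Total debts = (220 + 170 + 200 + 1,370) = 1,960; DTI = 1,960/5,000 = 39.2%.
Reserves = 8,570/1,370 = 6.3 months.
Program A: score 683 < 700; DTI 39.2% > 38%; employment 15 < 24 mo; reserves 6.3 ≥ 3 mo → does not qualify.
Program B: score 683 ≥ 680; DTI 39.2% > 38%; employment 15 < 18 mo → does not qualify.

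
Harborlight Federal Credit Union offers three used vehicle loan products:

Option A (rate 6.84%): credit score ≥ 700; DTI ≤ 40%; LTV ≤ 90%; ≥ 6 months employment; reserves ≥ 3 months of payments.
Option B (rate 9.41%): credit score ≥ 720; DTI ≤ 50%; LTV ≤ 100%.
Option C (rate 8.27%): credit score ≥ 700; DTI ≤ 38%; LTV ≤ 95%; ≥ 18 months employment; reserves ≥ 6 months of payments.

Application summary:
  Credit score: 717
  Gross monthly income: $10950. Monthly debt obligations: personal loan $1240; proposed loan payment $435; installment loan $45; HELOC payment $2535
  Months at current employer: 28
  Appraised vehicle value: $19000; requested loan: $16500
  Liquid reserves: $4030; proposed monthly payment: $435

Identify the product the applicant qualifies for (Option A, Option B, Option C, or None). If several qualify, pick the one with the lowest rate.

Total debts = (1,240 + 435 + 45 + 2,535) = 4,255; DTI = 4,255/10,950 = 38.9%.
LTV = 16,500/19,000 = 86.8%.
Reserves = 4,030/435 = 9.3 months.
Option A: score 717 ≥ 700; DTI 38.9% ≤ 40%; LTV 86.8% ≤ 90%; employment 28 ≥ 6 mo; reserves 9.3 ≥ 3 mo → qualifies.
Option B: score 717 < 720; DTI 38.9% ≤ 50%; LTV 86.8% ≤ 100% → does not qualify.
Option C: score 717 ≥ 700; DTI 38.9% > 38%; LTV 86.8% ≤ 95%; employment 28 ≥ 18 mo; reserves 9.3 ≥ 6 mo → does not qualify.

Option A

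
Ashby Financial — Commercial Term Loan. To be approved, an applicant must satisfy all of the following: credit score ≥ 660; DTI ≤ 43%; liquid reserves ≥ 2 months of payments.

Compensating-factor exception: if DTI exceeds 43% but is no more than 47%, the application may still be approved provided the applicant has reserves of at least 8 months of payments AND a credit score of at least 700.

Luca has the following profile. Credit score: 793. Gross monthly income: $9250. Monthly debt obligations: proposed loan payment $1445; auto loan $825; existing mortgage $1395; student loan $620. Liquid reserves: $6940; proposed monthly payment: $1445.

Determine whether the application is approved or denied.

Denied

Credit score 793 ≥ 660 (meets base)
Total debts = (1,445 + 825 + 1,395 + 620) = 4,285. DTI = 4,285/9,250 = 46.3% > 43% — standard DTI limit exceeded.
Reserves = 6,940/1,445 = 4.8 months ≥ 2
DTI 46.3% is within the 43%–47% exception band; checking compensating factors.
Override check — reserves: 4.8 mo (short of 8); score: 793 (ok).
Compensating-factor requirement not fully met.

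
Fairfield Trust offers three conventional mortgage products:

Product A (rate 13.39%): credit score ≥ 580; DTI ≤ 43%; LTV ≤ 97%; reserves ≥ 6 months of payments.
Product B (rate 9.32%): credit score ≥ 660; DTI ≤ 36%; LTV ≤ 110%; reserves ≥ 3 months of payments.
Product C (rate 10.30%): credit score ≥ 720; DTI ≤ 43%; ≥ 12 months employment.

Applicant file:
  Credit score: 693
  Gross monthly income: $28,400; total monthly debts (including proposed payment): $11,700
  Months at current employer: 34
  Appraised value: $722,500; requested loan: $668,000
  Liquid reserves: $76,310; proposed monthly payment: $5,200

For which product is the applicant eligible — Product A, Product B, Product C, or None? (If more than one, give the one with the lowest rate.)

Product A

DTI = 11,700/28,400 = 41.2%.
LTV = 668,000/722,500 = 92.5%.
Reserves = 76,310/5,200 = 14.7 months.
Product A: score 693 ≥ 580; DTI 41.2% ≤ 43%; LTV 92.5% ≤ 97%; reserves 14.7 ≥ 6 mo → qualifies.
Product B: score 693 ≥ 660; DTI 41.2% > 36%; LTV 92.5% ≤ 110%; reserves 14.7 ≥ 3 mo → does not qualify.
Product C: score 693 < 720; DTI 41.2% ≤ 43%; employment 34 ≥ 12 mo → does not qualify.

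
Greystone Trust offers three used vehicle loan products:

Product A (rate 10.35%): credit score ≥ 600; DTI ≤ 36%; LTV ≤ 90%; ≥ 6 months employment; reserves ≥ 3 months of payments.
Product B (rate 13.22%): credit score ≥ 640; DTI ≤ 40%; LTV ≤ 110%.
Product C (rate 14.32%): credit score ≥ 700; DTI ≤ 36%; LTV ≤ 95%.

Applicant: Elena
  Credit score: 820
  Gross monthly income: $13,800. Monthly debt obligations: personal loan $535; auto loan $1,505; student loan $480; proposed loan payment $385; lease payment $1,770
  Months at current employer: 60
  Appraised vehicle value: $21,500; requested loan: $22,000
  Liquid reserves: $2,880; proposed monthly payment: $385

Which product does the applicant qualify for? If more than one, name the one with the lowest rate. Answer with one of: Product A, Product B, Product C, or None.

Product B

Total debts = (535 + 1,505 + 480 + 385 + 1,770) = 4,675; DTI = 4,675/13,800 = 33.9%.
LTV = 22,000/21,500 = 102.3%.
Reserves = 2,880/385 = 7.5 months.
Product A: score 820 ≥ 600; DTI 33.9% ≤ 36%; LTV 102.3% > 90%; employment 60 ≥ 6 mo; reserves 7.5 ≥ 3 mo → does not qualify.
Product B: score 820 ≥ 640; DTI 33.9% ≤ 40%; LTV 102.3% ≤ 110% → qualifies.
Product C: score 820 ≥ 700; DTI 33.9% ≤ 36%; LTV 102.3% > 95% → does not qualify.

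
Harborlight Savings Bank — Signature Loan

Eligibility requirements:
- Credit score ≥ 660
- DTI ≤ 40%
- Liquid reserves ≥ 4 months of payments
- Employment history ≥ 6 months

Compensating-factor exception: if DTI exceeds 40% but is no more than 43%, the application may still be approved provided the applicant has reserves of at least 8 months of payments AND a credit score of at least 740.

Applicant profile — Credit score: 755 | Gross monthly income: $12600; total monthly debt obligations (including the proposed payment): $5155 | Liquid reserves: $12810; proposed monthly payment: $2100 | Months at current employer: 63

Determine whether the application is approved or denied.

Denied

Credit score 755 ≥ 660 (meets base)
DTI: 5,155 ÷ 12,600 = 40.9%, over the 40% base limit.
Liquid reserves cover 12,810/2,100 = 6.1 months — ≥ 4 required
Employment 63 ≥ 6 months
DTI 40.9% is within the 40%–43% exception band; checking compensating factors.
Override check — reserves: 6.1 mo (short of 8); score: 755 (ok).
Override conditions not both satisfied; exception does not apply.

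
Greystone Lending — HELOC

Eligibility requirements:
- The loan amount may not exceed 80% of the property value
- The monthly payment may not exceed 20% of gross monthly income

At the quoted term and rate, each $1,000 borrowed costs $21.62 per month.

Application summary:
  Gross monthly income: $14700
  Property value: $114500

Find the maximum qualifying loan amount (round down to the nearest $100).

$91,600

Payment cap: 20% × $14,700 = $2,940/month.
At $21.62 per $1,000, that supports 2,940/21.62 × 1,000 ≈ $135,985 → $135,900.
LTV cap: 80% × $114,500 = $91,600 → $91,600.
Binding constraint: loan-to-value.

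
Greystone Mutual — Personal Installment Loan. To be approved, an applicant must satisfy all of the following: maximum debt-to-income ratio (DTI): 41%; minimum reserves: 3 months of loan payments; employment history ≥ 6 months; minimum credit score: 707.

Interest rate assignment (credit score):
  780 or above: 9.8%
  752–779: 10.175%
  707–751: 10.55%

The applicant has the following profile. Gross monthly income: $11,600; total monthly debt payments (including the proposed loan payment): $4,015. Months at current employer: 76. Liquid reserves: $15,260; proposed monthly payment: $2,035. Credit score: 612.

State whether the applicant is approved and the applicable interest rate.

Credit score 612 < 707 (below minimum)
Employment 76 ≥ 6 months
DTI: 4,015 ÷ 11,600 = 34.6%, within the 41% cap
Liquid reserves cover 15,260/2,035 = 7.5 months — ≥ 3 required
Not all requirements met → denied.

Denied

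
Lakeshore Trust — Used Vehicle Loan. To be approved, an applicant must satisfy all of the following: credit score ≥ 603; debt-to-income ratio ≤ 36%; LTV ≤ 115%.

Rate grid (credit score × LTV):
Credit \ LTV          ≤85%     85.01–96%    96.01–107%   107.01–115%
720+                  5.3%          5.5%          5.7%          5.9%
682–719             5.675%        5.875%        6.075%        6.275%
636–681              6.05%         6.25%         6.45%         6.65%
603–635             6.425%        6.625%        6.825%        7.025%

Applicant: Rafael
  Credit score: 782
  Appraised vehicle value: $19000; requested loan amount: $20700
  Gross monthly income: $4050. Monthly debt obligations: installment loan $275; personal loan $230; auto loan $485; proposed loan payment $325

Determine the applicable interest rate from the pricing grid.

5.9%

Credit score 782 ≥ 603; Total monthly debts = (275 + 230 + 485 + 325) = 1,315. DTI = 1,315/4,050 = 32.5% ≤ 36%
LTV: 20,700 ÷ 19,000 = 108.9%, within 115% cap
Credit 782 → row 720+; LTV 108.9% → column 107.01–115%. Grid cell → 5.9%.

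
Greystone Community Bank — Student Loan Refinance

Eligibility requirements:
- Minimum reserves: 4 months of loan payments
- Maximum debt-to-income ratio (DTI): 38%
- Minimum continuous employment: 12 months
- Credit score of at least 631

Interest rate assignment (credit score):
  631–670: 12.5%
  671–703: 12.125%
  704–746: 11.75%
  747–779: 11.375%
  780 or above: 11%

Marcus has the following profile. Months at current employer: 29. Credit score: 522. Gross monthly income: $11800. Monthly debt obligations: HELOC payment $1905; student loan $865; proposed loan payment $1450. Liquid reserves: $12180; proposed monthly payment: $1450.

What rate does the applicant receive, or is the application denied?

Credit score 522 < 631 (below minimum)
Employment 29 ≥ 12 months
Total monthly debts = (1,905 + 865 + 1,450) = 4,220. DTI = 4,220/11,800 = 35.8% ≤ 38%
Liquid reserves cover 12,180/1,450 = 8.4 months — ≥ 4 required
Not all requirements met → denied.

Denied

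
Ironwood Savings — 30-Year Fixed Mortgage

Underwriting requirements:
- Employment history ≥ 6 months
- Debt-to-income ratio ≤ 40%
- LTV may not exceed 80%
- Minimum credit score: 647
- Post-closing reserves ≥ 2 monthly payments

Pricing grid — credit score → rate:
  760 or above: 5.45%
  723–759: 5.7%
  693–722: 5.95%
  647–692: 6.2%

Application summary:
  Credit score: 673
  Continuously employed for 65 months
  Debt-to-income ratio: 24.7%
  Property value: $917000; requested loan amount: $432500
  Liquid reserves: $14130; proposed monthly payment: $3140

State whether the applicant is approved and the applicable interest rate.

Approved at 6.2%

Credit score 673 ≥ 647 (meets minimum)
Loan-to-value = 432,500/917,000 = 47.2% — pass (80% max)
DTI 24.7% ≤ 40%
Employment 65 ≥ 6 months
Reserves = 14,130/3,140 = 4.5 months ≥ 2
All requirements met. Score 673 falls in the 647–692 tier → 6.2%.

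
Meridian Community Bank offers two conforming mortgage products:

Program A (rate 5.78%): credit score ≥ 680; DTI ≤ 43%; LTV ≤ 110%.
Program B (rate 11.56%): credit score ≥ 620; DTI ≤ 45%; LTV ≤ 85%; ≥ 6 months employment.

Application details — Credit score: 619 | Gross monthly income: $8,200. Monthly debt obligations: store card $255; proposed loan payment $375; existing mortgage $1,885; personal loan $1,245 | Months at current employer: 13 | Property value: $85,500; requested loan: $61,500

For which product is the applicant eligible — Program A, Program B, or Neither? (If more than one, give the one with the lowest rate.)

Neither

Total debts = (255 + 375 + 1,885 + 1,245) = 3,760; DTI = 3,760/8,200 = 45.9%.
LTV = 61,500/85,500 = 71.9%.
Program A: score 619 < 680; DTI 45.9% > 43%; LTV 71.9% ≤ 110% → does not qualify.
Program B: score 619 < 620; DTI 45.9% > 45%; LTV 71.9% ≤ 85%; employment 13 ≥ 6 mo → does not qualify.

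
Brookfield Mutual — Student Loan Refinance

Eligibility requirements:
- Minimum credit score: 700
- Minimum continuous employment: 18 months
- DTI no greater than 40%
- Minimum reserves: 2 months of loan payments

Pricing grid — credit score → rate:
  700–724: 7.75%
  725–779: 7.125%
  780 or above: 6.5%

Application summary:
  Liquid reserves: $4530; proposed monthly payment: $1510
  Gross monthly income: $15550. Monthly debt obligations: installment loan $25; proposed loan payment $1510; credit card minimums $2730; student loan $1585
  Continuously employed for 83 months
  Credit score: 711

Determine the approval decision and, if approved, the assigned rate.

Approved at 7.75%

Credit score 711 ≥ 700 (meets minimum)
Employment 83 ≥ 18 months
Liquid reserves cover 4,530/1,510 = 3.0 months — ≥ 2 required
Total monthly debts = (25 + 1,510 + 2,730 + 1,585) = 5,850. DTI: 5,850 ÷ 15,550 = 37.6%, within the 40% cap
All requirements met. Score 711 falls in the 700–724 tier → 7.75%.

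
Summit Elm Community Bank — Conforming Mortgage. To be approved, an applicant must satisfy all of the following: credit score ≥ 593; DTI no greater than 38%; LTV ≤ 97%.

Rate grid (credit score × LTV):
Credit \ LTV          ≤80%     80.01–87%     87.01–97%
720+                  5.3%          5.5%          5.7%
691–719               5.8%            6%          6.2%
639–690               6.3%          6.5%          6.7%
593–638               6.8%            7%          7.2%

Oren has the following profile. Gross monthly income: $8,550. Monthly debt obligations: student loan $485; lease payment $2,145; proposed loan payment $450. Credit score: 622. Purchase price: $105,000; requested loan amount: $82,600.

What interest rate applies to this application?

6.8%

Credit score 622 ≥ 593; Total monthly debts = (485 + 2,145 + 450) = 3,080. DTI = 3,080/8,550 = 36% ≤ 38%
Loan-to-value = 82,600/105,000 = 78.7% — pass (97% max)
Score 622 is in the 593–638 band; LTV 78.7% is in the ≤80% band → 6.8%.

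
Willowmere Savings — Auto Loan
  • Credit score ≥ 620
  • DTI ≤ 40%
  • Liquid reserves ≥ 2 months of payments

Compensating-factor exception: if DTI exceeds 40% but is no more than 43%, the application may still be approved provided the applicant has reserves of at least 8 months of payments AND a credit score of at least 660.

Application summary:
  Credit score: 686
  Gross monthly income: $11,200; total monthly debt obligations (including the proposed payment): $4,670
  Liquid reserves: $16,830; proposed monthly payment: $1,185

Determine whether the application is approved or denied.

Credit score 686 ≥ 620 (meets base)
DTI = 4,670/11,200 = 41.7% > 40% — standard DTI limit exceeded.
Liquid reserves cover 16,830/1,185 = 14.2 months — ≥ 2 required
DTI 41.7% is within the 40%–43% exception band; checking compensating factors.
Override check — reserves: 14.2 mo (ok); score: 686 (ok).
Both override conditions satisfied; DTI exception granted.

Approved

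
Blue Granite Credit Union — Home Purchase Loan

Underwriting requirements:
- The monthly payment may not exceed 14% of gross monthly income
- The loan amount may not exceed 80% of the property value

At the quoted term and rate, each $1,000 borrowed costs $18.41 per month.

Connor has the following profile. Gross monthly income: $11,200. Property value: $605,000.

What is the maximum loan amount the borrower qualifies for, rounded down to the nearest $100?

$85,100

Payment cap: 14% × $11,200 = $1,568/month.
At $18.41 per $1,000, that supports 1,568/18.41 × 1,000 ≈ $85,171 → $85,100.
LTV cap: 80% × $605,000 = $484,000 → $484,000.
Binding constraint: payment-to-income.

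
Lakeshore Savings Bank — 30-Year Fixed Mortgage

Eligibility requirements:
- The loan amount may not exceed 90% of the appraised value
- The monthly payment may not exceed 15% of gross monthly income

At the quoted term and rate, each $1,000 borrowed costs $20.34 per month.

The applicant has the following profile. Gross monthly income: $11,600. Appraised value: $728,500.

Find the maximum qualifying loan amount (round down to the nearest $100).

$85,500

Payment cap: 15% × $11,600 = $1,740/month.
At $20.34 per $1,000, that supports 1,740/20.34 × 1,000 ≈ $85,545 → $85,500.
LTV cap: 90% × $728,500 = $655,650 → $655,600.
Binding constraint: payment-to-income.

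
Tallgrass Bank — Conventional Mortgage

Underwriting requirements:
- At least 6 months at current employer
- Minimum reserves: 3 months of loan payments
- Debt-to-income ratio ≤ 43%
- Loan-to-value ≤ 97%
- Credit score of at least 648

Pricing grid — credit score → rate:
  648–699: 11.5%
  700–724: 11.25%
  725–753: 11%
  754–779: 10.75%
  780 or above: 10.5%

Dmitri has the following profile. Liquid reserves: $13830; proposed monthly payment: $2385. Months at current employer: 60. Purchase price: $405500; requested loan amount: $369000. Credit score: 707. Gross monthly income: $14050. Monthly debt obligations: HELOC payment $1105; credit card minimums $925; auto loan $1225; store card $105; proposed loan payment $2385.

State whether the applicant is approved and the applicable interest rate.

Approved at 11.25%

Credit score 707 ≥ 648 (meets minimum)
Reserves: 13,830 ÷ 2,385 = 5.8 months (meets 3-month minimum)
Total monthly debts = (1,105 + 925 + 1,225 + 105 + 2,385) = 5,745. Debt-to-income = 5,745/14,050 = 40.9% — meets 43% limit
LTV: 369,000 ÷ 405,500 = 91%, within 97% cap
Employment 60 ≥ 6 months
All requirements met. Score 707 falls in the 700–724 tier → 11.25%.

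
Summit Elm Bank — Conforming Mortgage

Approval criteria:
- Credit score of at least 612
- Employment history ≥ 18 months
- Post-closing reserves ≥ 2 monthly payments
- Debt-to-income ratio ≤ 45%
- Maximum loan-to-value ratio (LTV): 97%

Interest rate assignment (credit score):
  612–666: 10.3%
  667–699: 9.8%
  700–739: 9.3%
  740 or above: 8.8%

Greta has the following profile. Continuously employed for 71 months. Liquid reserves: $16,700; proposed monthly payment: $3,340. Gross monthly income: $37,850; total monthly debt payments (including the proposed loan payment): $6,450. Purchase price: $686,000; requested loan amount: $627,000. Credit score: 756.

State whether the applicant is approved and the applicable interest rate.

Approved at 8.8%

Credit score 756 ≥ 612 (meets minimum)
LTV: 627,000 ÷ 686,000 = 91.4%, within 97% cap
Debt-to-income = 6,450/37,850 = 17% — meets 45% limit
Employment 71 ≥ 18 months
Reserves = 16,700/3,340 = 5.0 months ≥ 2
All requirements met. Score 756 falls in the 740 or above tier → 8.8%.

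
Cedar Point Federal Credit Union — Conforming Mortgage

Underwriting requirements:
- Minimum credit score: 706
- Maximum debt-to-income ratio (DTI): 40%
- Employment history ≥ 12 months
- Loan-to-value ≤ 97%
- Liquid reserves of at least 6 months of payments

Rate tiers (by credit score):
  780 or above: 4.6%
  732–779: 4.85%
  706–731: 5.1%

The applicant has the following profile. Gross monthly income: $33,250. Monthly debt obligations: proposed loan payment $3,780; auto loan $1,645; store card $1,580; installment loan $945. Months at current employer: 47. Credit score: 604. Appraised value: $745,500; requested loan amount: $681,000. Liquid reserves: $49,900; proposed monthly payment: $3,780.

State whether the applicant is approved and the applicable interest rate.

Credit score 604 < 706 (below minimum)
LTV: 681,000 ÷ 745,500 = 91.3%, within 97% cap
Employment 47 ≥ 12 months
Total monthly debts = (3,780 + 1,645 + 1,580 + 945) = 7,950. DTI: 7,950 ÷ 33,250 = 23.9%, within the 40% cap
Reserves: 49,900 ÷ 3,780 = 13.2 months (meets 6-month minimum)
Not all requirements met → denied.

Denied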